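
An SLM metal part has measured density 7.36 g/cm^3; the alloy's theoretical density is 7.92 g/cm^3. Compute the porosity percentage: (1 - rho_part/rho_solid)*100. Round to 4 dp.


Porosity = (1-7.36/7.92)*100 = 7.0707 %


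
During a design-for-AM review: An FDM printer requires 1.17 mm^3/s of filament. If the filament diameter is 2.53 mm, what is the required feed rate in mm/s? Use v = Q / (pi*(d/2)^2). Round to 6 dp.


A = pi*(2.53/2)^2 = 5.027255
v = 1.17 / 5.027255 = 0.232731 mm/s


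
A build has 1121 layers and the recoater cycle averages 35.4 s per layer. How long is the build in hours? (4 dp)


t = 1121 * 35.4 / 3600 = 11.0232 hrs


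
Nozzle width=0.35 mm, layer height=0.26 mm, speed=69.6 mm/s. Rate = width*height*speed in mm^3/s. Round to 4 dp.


Rate = 0.35 * 0.26 * 69.6 = 6.3336 mm^3/s


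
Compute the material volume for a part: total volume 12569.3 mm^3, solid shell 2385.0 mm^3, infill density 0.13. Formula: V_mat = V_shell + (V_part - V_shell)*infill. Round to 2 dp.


V_infill = (12569.3 - 2385.0) * 0.13 = 1323.96
V_total = 2385.0 + 1323.96 = 3708.96 mm^3


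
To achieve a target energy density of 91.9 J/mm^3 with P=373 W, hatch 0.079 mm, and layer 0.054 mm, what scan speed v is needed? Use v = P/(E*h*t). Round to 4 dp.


v = 373 / (91.9*0.079*0.054) = 951.4204 mm/s


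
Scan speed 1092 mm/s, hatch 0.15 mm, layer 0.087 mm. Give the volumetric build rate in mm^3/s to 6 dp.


Rate = 1092 * 0.15 * 0.087 = 14.2506 mm^3/s


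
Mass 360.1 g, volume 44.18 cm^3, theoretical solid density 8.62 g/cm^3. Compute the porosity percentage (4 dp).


rho_part = 360.1 / 44.18 = 8.15074694 g/cm^3
Porosity = (1 - 8.15074694/8.62)*100 = 5.4438 %


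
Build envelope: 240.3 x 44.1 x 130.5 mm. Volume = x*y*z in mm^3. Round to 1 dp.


V = 240.3 * 44.1 * 130.5 = 1382938.5 mm^3


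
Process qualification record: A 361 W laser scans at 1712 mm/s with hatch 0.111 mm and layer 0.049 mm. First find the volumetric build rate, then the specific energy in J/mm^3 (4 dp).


Build rate = 1712 * 0.111 * 0.049 = 9.311568 mm^3/s
SE = 361 / 9.311568 = 38.769 J/mm^3


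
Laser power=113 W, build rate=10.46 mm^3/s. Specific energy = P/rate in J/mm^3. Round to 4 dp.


SE = 113 / 10.46 = 10.8031 J/mm^3


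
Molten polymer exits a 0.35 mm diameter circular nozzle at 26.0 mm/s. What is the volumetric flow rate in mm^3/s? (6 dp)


A = pi*(0.35/2)^2 = 0.09621128 mm^2
Q = 0.09621128 * 26.0 = 2.501493 mm^3/s


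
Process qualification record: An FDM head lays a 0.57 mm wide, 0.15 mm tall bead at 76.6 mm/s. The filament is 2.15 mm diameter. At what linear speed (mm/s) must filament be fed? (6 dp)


Q = 0.57 * 0.15 * 76.6 = 6.5493 mm^3/s
A_fil = pi*(2.15/2)^2 = 3.63050301 mm^2
v_feed = 6.5493 / 3.63050301 = 1.803965 mm/s


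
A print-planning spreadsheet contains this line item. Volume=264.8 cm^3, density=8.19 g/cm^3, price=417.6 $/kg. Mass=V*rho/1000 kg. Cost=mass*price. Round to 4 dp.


Mass = 264.8*8.19/1000 = 2.168712 kg
Cost = 2.168712 * 417.6 = 905.6541 $


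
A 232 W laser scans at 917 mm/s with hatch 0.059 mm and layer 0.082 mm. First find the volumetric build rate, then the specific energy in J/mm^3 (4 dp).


Build rate = 917 * 0.059 * 0.082 = 4.436446 mm^3/s
SE = 232 / 4.436446 = 52.2941 J/mm^3


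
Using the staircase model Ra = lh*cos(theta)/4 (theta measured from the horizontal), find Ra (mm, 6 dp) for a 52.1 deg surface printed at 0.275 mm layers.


Ra = 0.275 * cos(52.1) / 4 = 0.042232 mm


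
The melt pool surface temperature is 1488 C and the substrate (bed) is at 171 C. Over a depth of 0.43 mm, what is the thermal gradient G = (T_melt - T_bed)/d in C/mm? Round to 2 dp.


G = (1488-171)/0.43 = 3062.79 C/mm


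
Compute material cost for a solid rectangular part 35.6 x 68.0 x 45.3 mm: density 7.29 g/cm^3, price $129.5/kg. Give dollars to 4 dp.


V = 35.6 * 68.0 * 45.3 = 109662.24 mm^3 = 109.66224 cm^3
Mass = 109.66224 * 7.29 / 1000 = 0.79943773 kg
Cost = 0.79943773 * 129.5 = 103.5272 $


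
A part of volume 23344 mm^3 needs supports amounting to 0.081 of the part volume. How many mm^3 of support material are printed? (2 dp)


V_support = 23344 * 0.081 = 1890.86 mm^3


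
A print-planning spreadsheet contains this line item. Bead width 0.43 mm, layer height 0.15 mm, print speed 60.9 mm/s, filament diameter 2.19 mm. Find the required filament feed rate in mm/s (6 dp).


Q = 0.43 * 0.15 * 60.9 = 3.92805 mm^3/s
A_fil = pi*(2.19/2)^2 = 3.76684813 mm^2
v_feed = 3.92805 / 3.76684813 = 1.042795 mm/s


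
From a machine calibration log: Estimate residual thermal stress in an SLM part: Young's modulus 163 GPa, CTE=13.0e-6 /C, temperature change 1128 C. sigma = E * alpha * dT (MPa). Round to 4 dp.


sigma = 163*1000 * 13.0e-6 * 1128 = 2390.232 MPa


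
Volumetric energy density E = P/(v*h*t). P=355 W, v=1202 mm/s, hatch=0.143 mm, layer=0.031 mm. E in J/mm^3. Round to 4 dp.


E = 355 / (1202*0.143*0.031) = 66.6233 J/mm^3


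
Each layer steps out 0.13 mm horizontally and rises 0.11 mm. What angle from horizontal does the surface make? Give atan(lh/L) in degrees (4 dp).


angle = atan(0.11/0.13) = 40.2364 degrees


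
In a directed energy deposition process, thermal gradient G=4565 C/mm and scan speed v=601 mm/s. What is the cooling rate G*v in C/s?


CR = 4565 * 601 = 2743565 C/s


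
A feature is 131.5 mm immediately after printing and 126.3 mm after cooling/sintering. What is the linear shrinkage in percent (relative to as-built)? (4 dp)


Shrinkage = ((131.5-126.3)/131.5)*100 = 3.9544 %


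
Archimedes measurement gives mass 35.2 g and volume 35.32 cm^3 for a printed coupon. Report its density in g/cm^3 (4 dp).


rho = 35.2 / 35.32 = 0.9966 g/cm^3


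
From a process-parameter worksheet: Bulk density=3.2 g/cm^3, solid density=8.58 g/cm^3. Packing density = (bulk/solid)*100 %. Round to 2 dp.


Packing = (3.2/8.58)*100 = 37.3 %


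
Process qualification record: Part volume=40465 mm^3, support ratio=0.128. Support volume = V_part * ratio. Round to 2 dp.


V_support = 40465 * 0.128 = 5179.52 mm^3


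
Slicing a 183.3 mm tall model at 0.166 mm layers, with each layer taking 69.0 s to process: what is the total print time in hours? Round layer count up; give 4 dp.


Layers = ceil(183.3/0.166) = 1105
t = 1105 * 69.0 / 3600 = 21.1792 hrs


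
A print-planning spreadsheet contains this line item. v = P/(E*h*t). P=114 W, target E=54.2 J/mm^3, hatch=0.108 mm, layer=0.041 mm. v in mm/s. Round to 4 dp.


v = 114 / (54.2*0.108*0.041) = 475.0048 mm/s


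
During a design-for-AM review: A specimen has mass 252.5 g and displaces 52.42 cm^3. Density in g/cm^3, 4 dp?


rho = 252.5 / 52.42 = 4.8169 g/cm^3


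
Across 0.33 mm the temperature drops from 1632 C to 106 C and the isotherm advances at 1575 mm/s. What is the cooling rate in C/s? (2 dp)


G = (1632-106)/0.33 = 4624.24242424 C/mm
CR = 4624.24242424 * 1575 = 7283181.82 C/s


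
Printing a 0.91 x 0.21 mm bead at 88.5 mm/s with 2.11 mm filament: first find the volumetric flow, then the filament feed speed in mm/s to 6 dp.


Q = 0.91 * 0.21 * 88.5 = 16.91235 mm^3/s
A_fil = pi*(2.11/2)^2 = 3.49667116 mm^2
v_feed = 16.91235 / 3.49667116 = 4.8367 mm/s


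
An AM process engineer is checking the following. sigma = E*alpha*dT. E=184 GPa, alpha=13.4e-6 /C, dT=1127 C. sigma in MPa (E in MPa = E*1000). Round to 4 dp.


sigma = 184*1000 * 13.4e-6 * 1127 = 2778.7312 MPa


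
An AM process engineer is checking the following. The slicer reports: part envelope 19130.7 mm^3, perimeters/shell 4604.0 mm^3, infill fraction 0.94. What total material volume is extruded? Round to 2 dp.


V_infill = (19130.7 - 4604.0) * 0.94 = 13655.1
V_total = 4604.0 + 13655.1 = 18259.1 mm^3


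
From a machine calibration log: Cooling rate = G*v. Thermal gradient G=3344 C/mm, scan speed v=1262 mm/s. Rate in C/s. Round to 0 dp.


CR = 3344 * 1262 = 4220128 C/s


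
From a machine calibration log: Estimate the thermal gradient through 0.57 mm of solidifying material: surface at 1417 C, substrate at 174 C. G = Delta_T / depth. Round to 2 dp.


G = (1417-174)/0.57 = 2180.7 C/mm


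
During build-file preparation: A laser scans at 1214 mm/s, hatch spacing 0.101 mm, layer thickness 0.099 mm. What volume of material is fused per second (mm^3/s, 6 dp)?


Rate = 1214 * 0.101 * 0.099 = 12.138786 mm^3/s


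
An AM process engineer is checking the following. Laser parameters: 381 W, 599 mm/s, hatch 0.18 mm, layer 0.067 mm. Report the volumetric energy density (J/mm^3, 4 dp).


E = 381 / (599*0.18*0.067) = 52.7413 J/mm^3


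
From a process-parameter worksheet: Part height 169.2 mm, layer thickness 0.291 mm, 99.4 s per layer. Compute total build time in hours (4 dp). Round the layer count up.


Layers = ceil(169.2/0.291) = 582
t = 582 * 99.4 / 3600 = 16.0697 hrs


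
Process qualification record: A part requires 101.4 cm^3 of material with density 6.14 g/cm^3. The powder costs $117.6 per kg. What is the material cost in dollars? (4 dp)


Mass = 101.4*6.14/1000 = 0.622596 kg
Cost = 0.622596 * 117.6 = 73.2173 $


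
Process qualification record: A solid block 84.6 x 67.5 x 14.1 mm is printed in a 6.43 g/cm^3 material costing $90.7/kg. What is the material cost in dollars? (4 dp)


V = 84.6 * 67.5 * 14.1 = 80518.05 mm^3 = 80.51805 cm^3
Mass = 80.51805 * 6.43 / 1000 = 0.51773106 kg
Cost = 0.51773106 * 90.7 = 46.9582 $


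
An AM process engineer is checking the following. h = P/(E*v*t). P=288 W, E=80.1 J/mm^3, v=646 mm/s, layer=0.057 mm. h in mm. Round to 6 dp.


h = 288 / (80.1*646*0.057) = 0.097646 mm


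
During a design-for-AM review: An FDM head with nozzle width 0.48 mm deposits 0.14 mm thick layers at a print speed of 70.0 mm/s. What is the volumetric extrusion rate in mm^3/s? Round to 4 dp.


Rate = 0.48 * 0.14 * 70.0 = 4.704 mm^3/s


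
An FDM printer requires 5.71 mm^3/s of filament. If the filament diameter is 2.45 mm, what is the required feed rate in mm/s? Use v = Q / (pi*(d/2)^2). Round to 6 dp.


A = pi*(2.45/2)^2 = 4.714352
v = 5.71 / 4.714352 = 1.211195 mm/s


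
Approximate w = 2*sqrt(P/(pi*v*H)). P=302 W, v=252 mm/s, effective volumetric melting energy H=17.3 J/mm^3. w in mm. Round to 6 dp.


w = 2*sqrt(302/(pi*252*17.3)) = 0.296985 mm


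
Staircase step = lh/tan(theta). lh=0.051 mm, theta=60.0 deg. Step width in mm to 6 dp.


step = 0.051 / tan(60.0) = 0.029445 mm


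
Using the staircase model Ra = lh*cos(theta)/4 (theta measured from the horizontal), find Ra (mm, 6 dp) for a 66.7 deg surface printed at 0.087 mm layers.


Ra = 0.087 * cos(66.7) / 4 = 0.008603 mm


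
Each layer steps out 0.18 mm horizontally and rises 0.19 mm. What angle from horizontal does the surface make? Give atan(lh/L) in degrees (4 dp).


angle = atan(0.19/0.18) = 46.5482 degrees


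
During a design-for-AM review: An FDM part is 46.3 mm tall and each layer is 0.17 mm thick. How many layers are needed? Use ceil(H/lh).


Layers = ceil(46.3/0.17) = 273


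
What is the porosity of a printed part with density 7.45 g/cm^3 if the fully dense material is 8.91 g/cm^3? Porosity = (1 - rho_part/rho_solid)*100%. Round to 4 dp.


Porosity = (1-7.45/8.91)*100 = 16.3861 %


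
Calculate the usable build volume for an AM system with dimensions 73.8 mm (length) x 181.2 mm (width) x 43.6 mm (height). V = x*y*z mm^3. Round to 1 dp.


V = 73.8 * 181.2 * 43.6 = 583043.6 mm^3


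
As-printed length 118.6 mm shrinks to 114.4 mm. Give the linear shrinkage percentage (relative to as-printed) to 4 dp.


Shrinkage = ((118.6-114.4)/118.6)*100 = 3.5413 %


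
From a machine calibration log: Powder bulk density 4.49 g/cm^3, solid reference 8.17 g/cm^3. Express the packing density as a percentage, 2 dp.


Packing = (4.49/8.17)*100 = 54.96 %


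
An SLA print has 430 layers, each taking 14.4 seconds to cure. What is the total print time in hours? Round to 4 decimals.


t = 430 * 14.4 / 3600 = 1.72 hrs


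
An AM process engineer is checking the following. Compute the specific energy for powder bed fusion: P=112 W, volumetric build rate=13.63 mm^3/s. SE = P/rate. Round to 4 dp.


SE = 112 / 13.63 = 8.2172 J/mm^3


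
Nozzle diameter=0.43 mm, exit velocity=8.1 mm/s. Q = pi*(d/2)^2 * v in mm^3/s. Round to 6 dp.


A = pi*(0.43/2)^2 = 0.14522012 mm^2
Q = 0.14522012 * 8.1 = 1.176283 mm^3/s


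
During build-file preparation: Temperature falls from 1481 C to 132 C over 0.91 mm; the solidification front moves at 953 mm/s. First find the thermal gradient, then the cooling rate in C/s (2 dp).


G = (1481-132)/0.91 = 1482.41758242 C/mm
CR = 1482.41758242 * 953 = 1412743.96 C/s


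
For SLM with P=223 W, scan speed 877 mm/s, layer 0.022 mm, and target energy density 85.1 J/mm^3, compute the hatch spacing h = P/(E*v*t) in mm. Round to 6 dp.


h = 223 / (85.1*877*0.022) = 0.135817 mm


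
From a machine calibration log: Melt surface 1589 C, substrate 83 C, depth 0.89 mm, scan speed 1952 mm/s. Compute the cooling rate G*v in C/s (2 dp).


G = (1589-83)/0.89 = 1692.13483146 C/mm
CR = 1692.13483146 * 1952 = 3303047.19 C/s


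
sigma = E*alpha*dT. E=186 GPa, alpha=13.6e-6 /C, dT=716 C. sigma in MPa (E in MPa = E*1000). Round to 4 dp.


sigma = 186*1000 * 13.6e-6 * 716 = 1811.1936 MPa


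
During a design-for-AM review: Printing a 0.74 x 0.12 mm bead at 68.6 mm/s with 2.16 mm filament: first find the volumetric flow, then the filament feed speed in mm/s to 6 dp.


Q = 0.74 * 0.12 * 68.6 = 6.09168 mm^3/s
A_fil = pi*(2.16/2)^2 = 3.66435367 mm^2
v_feed = 6.09168 / 3.66435367 = 1.662416 mm/s


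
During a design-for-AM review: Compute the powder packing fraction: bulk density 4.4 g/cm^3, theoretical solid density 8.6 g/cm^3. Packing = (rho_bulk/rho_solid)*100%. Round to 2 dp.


Packing = (4.4/8.6)*100 = 51.16 %


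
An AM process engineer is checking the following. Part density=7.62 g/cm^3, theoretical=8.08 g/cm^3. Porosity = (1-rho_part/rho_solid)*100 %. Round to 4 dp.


Porosity = (1-7.62/8.08)*100 = 5.6931 %


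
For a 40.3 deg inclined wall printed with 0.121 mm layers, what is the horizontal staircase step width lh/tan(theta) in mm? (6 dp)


step = 0.121 / tan(40.3) = 0.142678 mm


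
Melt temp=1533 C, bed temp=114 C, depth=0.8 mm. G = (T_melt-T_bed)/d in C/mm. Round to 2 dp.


G = (1533-114)/0.8 = 1773.75 C/mm


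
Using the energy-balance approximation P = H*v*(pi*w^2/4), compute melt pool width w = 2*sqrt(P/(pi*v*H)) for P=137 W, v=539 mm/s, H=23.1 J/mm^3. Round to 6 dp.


w = 2*sqrt(137/(pi*539*23.1)) = 0.118363 mm


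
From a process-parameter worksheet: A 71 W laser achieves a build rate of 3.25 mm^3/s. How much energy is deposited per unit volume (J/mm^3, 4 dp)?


SE = 71 / 3.25 = 21.8462 J/mm^3


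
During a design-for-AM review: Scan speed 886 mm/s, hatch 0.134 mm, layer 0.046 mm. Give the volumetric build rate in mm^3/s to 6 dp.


Rate = 886 * 0.134 * 0.046 = 5.461304 mm^3/s


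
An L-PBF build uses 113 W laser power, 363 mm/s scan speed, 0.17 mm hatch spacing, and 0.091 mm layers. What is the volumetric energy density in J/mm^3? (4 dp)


E = 113 / (363*0.17*0.091) = 20.1225 J/mm^3


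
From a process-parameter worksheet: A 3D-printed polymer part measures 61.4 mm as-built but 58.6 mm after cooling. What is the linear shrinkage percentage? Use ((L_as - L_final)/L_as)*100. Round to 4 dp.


Shrinkage = ((61.4-58.6)/61.4)*100 = 4.5603 %


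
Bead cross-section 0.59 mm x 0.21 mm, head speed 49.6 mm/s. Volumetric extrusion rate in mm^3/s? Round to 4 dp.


Rate = 0.59 * 0.21 * 49.6 = 6.1454 mm^3/s


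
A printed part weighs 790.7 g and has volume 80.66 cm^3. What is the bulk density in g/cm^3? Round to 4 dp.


rho = 790.7 / 80.66 = 9.8029 g/cm^3


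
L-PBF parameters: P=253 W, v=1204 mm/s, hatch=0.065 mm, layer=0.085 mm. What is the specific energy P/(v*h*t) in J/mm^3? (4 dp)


Build rate = 1204 * 0.065 * 0.085 = 6.6521 mm^3/s
SE = 253 / 6.6521 = 38.0331 J/mm^3


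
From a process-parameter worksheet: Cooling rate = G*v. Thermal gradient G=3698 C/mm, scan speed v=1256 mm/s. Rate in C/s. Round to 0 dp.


CR = 3698 * 1256 = 4644688 C/s


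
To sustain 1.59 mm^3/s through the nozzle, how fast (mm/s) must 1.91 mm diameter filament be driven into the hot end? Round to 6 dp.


A = pi*(1.91/2)^2 = 2.865211
v = 1.59 / 2.865211 = 0.554933 mm/s


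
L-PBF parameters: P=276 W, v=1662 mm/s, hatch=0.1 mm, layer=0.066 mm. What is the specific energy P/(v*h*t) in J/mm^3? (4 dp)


Build rate = 1662 * 0.1 * 0.066 = 10.9692 mm^3/s
SE = 276 / 10.9692 = 25.1614 J/mm^3


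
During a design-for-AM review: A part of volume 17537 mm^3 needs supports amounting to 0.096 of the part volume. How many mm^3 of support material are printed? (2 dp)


V_support = 17537 * 0.096 = 1683.55 mm^3


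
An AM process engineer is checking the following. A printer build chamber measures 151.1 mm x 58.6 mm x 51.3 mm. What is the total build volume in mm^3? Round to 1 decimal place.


V = 151.1 * 58.6 * 51.3 = 454233.8 mm^3


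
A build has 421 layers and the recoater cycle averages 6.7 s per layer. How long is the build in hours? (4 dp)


t = 421 * 6.7 / 3600 = 0.7835 hrs


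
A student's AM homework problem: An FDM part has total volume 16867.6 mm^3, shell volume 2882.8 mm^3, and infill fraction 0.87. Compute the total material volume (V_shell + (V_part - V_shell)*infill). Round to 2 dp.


V_infill = (16867.6 - 2882.8) * 0.87 = 12166.78
V_total = 2882.8 + 12166.78 = 15049.58 mm^3


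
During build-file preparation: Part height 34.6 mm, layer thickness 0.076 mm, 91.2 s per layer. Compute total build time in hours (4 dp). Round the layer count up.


Layers = ceil(34.6/0.076) = 456
t = 456 * 91.2 / 3600 = 11.552 hrs


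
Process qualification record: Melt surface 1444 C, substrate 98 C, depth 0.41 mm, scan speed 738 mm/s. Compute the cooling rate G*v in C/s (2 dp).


G = (1444-98)/0.41 = 3282.92682927 C/mm
CR = 3282.92682927 * 738 = 2422800.0 C/s


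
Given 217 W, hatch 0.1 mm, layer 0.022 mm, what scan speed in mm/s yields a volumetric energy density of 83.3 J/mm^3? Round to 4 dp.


v = 217 / (83.3*0.1*0.022) = 1184.11 mm/s


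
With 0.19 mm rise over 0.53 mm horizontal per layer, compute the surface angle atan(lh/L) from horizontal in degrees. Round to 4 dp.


angle = atan(0.19/0.53) = 19.7223 degrees


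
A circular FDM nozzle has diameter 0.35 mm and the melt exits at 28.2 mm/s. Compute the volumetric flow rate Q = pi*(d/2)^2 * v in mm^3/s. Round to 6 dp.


A = pi*(0.35/2)^2 = 0.09621128 mm^2
Q = 0.09621128 * 28.2 = 2.713158 mm^3/s


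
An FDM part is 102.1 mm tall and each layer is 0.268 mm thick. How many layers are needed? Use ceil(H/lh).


Layers = ceil(102.1/0.268) = 381


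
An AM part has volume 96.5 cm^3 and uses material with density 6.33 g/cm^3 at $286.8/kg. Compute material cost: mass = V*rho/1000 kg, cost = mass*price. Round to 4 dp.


Mass = 96.5*6.33/1000 = 0.610845 kg
Cost = 0.610845 * 286.8 = 175.1903 $


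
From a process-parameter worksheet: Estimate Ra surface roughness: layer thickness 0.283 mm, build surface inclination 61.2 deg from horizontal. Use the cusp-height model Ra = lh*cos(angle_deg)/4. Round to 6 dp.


Ra = 0.283 * cos(61.2) / 4 = 0.034084 mm


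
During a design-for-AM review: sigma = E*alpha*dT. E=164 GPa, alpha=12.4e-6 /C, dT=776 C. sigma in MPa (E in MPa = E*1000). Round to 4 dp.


sigma = 164*1000 * 12.4e-6 * 776 = 1578.0736 MPa


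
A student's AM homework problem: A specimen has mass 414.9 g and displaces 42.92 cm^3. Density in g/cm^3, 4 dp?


rho = 414.9 / 42.92 = 9.6668 g/cm^3


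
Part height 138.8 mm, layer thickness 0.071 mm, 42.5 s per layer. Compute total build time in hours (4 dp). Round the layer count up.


Layers = ceil(138.8/0.071) = 1955
t = 1955 * 42.5 / 3600 = 23.0799 hrs


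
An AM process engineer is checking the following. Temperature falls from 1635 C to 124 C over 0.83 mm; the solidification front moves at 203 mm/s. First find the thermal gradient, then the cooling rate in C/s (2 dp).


G = (1635-124)/0.83 = 1820.48192771 C/mm
CR = 1820.48192771 * 203 = 369557.83 C/s


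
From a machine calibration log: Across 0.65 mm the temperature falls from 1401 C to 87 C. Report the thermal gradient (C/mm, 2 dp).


G = (1401-87)/0.65 = 2021.54 C/mm


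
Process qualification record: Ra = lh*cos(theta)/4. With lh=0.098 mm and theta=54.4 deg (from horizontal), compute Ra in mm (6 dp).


Ra = 0.098 * cos(54.4) / 4 = 0.014262 mm


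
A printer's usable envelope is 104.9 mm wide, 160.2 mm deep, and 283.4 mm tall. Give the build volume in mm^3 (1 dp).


V = 104.9 * 160.2 * 283.4 = 4762531.3 mm^3


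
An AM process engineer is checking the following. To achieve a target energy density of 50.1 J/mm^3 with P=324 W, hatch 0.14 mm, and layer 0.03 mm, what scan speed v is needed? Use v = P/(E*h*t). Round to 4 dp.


v = 324 / (50.1*0.14*0.03) = 1539.7776 mm/s


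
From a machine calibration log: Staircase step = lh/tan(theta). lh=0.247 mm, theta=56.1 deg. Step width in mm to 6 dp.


step = 0.247 / tan(56.1) = 0.165977 mm


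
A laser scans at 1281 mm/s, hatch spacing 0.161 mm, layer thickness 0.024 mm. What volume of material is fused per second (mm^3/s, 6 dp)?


Rate = 1281 * 0.161 * 0.024 = 4.949784 mm^3/s


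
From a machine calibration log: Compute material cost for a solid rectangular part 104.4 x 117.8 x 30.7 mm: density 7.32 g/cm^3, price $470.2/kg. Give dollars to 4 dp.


V = 104.4 * 117.8 * 30.7 = 377558.424 mm^3 = 377.558424 cm^3
Mass = 377.558424 * 7.32 / 1000 = 2.76372766 kg
Cost = 2.76372766 * 470.2 = 1299.5047 $


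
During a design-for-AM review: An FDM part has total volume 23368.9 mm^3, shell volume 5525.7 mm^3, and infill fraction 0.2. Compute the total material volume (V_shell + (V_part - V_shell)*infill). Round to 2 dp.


V_infill = (23368.9 - 5525.7) * 0.2 = 3568.64
V_total = 5525.7 + 3568.64 = 9094.34 mm^3


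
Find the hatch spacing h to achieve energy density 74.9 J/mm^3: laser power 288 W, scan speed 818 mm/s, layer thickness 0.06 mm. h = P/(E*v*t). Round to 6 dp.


h = 288 / (74.9*818*0.06) = 0.078344 mm


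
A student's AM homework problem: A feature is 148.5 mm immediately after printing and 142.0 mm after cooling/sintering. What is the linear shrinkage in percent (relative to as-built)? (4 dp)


Shrinkage = ((148.5-142.0)/148.5)*100 = 4.3771 %


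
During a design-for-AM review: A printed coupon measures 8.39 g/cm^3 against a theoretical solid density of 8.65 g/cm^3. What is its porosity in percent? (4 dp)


Porosity = (1-8.39/8.65)*100 = 3.0058 %


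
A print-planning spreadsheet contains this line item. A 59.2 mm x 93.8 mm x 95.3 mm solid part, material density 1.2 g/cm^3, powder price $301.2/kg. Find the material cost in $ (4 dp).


V = 59.2 * 93.8 * 95.3 = 529197.088 mm^3 = 529.197088 cm^3
Mass = 529.197088 * 1.2 / 1000 = 0.63503651 kg
Cost = 0.63503651 * 301.2 = 191.273 $


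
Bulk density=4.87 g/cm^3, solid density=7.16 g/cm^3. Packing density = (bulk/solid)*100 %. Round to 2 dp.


Packing = (4.87/7.16)*100 = 68.02 %


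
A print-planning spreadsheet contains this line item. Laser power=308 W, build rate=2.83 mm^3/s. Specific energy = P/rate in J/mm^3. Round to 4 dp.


SE = 308 / 2.83 = 108.8339 J/mm^3


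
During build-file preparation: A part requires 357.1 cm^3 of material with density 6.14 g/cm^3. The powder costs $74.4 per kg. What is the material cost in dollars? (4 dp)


Mass = 357.1*6.14/1000 = 2.192594 kg
Cost = 2.192594 * 74.4 = 163.129 $


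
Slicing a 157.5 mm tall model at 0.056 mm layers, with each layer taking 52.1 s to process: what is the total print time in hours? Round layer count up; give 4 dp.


Layers = ceil(157.5/0.056) = 2813
t = 2813 * 52.1 / 3600 = 40.7104 hrs


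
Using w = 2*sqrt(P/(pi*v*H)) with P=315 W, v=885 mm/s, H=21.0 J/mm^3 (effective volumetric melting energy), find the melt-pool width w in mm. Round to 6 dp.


w = 2*sqrt(315/(pi*885*21.0)) = 0.146902 mm


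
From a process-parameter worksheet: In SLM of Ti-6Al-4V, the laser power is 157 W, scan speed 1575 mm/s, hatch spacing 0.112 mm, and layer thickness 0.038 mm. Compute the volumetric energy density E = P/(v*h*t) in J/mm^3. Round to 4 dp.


E = 157 / (1575*0.112*0.038) = 23.4216 J/mm^3


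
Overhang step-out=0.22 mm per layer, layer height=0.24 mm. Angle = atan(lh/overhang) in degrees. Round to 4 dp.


angle = atan(0.24/0.22) = 47.4896 degrees


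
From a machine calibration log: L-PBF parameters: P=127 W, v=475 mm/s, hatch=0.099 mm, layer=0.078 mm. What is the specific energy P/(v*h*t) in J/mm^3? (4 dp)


Build rate = 475 * 0.099 * 0.078 = 3.66795 mm^3/s
SE = 127 / 3.66795 = 34.6242 J/mm^3


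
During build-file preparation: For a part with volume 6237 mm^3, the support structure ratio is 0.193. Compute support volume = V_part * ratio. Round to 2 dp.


V_support = 6237 * 0.193 = 1203.74 mm^3


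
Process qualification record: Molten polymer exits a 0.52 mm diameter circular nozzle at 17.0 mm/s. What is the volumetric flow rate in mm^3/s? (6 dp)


A = pi*(0.52/2)^2 = 0.21237166 mm^2
Q = 0.21237166 * 17.0 = 3.610318 mm^3/s


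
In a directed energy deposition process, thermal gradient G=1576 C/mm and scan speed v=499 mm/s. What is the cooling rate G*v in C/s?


CR = 1576 * 499 = 786424 C/s


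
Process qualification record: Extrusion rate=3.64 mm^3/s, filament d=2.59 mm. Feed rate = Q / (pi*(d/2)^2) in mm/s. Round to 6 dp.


A = pi*(2.59/2)^2 = 5.268529
v = 3.64 / 5.268529 = 0.690895 mm/s


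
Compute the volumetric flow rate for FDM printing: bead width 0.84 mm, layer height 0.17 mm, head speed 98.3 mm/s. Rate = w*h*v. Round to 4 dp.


Rate = 0.84 * 0.17 * 98.3 = 14.0372 mm^3/s


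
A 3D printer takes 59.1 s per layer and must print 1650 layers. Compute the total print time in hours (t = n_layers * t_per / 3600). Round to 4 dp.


t = 1650 * 59.1 / 3600 = 27.0875 hrs


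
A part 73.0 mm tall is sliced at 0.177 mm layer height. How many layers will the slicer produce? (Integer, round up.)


Layers = ceil(73.0/0.177) = 413


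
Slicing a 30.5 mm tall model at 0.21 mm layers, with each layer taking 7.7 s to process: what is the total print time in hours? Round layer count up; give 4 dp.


Layers = ceil(30.5/0.21) = 146
t = 146 * 7.7 / 3600 = 0.3123 hrs


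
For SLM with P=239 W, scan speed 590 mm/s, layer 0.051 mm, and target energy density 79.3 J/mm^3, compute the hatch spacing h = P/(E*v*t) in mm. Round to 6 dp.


h = 239 / (79.3*590*0.051) = 0.100162 mm


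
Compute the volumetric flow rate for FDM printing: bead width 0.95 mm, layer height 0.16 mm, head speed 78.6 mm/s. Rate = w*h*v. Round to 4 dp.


Rate = 0.95 * 0.16 * 78.6 = 11.9472 mm^3/s


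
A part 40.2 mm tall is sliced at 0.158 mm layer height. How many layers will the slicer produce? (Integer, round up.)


Layers = ceil(40.2/0.158) = 255


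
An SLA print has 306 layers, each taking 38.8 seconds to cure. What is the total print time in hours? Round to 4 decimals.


t = 306 * 38.8 / 3600 = 3.298 hrs


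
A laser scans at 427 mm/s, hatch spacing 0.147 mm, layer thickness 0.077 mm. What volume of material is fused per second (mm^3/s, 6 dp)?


Rate = 427 * 0.147 * 0.077 = 4.833213 mm^3/s


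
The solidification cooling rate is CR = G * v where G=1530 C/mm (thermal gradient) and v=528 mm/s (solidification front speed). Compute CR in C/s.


CR = 1530 * 528 = 807840 C/s


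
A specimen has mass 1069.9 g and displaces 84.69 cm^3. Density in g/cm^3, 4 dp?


rho = 1069.9 / 84.69 = 12.6331 g/cm^3


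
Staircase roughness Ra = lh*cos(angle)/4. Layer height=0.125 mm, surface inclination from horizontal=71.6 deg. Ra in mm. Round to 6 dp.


Ra = 0.125 * cos(71.6) / 4 = 0.009864 mm


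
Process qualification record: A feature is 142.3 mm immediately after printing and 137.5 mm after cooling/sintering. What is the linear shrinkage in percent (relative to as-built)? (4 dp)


Shrinkage = ((142.3-137.5)/142.3)*100 = 3.3732 %


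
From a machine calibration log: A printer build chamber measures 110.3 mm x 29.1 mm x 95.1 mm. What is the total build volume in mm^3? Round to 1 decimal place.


V = 110.3 * 29.1 * 95.1 = 305245.3 mm^3


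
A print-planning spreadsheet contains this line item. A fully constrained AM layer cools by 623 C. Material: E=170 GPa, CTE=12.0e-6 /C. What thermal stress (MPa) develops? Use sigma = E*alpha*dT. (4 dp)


sigma = 170*1000 * 12.0e-6 * 623 = 1270.92 MPa


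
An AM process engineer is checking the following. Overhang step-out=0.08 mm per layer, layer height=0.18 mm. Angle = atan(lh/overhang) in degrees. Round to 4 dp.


angle = atan(0.18/0.08) = 66.0375 degrees


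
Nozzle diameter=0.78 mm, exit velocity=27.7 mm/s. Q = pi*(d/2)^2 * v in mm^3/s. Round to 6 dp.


A = pi*(0.78/2)^2 = 0.47783624 mm^2
Q = 0.47783624 * 27.7 = 13.236064 mm^3/s


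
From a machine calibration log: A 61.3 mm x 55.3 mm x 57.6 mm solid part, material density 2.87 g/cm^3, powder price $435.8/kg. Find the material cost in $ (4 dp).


V = 61.3 * 55.3 * 57.6 = 195257.664 mm^3 = 195.257664 cm^3
Mass = 195.257664 * 2.87 / 1000 = 0.5603895 kg
Cost = 0.5603895 * 435.8 = 244.2177 $


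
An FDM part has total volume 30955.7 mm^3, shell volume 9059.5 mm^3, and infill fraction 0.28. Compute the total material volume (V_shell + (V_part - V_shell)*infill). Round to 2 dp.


V_infill = (30955.7 - 9059.5) * 0.28 = 6130.94
V_total = 9059.5 + 6130.94 = 15190.44 mm^3


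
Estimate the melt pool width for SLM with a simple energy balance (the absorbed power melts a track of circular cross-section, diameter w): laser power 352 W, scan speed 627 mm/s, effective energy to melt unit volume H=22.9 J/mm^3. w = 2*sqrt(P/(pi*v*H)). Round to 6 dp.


w = 2*sqrt(352/(pi*627*22.9)) = 0.176675 mm


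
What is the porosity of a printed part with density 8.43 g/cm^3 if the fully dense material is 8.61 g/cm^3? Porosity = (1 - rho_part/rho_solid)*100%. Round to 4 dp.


Porosity = (1-8.43/8.61)*100 = 2.0906 %


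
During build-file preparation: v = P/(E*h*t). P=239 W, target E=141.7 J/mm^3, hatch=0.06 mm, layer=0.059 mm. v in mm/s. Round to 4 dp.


v = 239 / (141.7*0.06*0.059) = 476.4582 mm/s


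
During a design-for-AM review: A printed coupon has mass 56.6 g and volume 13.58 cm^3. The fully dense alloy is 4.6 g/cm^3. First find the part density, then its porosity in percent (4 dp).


rho_part = 56.6 / 13.58 = 4.16789396 g/cm^3
Porosity = (1 - 4.16789396/4.6)*100 = 9.3936 %


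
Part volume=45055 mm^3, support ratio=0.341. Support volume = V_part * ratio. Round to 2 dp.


V_support = 45055 * 0.341 = 15363.76 mm^3


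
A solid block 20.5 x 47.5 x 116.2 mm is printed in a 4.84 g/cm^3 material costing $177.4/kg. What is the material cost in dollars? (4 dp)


V = 20.5 * 47.5 * 116.2 = 113149.75 mm^3 = 113.14975 cm^3
Mass = 113.14975 * 4.84 / 1000 = 0.54764479 kg
Cost = 0.54764479 * 177.4 = 97.1522 $


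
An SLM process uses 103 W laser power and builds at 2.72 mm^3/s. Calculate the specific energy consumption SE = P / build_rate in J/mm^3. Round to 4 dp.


SE = 103 / 2.72 = 37.8676 J/mm^3


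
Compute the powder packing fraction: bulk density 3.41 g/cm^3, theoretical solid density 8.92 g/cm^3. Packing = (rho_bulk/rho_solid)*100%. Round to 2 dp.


Packing = (3.41/8.92)*100 = 38.23 %


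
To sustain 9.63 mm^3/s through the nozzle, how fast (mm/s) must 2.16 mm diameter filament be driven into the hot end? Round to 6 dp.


A = pi*(2.16/2)^2 = 3.664354
v = 9.63 / 3.664354 = 2.628021 mm/s


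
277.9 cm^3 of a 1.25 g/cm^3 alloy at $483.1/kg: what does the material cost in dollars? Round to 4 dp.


Mass = 277.9*1.25/1000 = 0.347375 kg
Cost = 0.347375 * 483.1 = 167.8169 $


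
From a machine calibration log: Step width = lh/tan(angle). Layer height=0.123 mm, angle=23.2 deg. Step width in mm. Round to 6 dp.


step = 0.123 / tan(23.2) = 0.286981 mm


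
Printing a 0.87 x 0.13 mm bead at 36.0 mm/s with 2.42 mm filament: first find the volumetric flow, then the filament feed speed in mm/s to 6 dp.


Q = 0.87 * 0.13 * 36.0 = 4.0716 mm^3/s
A_fil = pi*(2.42/2)^2 = 4.5996058 mm^2
v_feed = 4.0716 / 4.5996058 = 0.885206 mm/s


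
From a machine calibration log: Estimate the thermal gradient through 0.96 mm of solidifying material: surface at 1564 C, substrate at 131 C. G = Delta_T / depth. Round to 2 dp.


G = (1564-131)/0.96 = 1492.71 C/mm


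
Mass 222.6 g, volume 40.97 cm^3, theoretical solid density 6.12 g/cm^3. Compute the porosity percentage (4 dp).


rho_part = 222.6 / 40.97 = 5.43324384 g/cm^3
Porosity = (1 - 5.43324384/6.12)*100 = 11.2215 %


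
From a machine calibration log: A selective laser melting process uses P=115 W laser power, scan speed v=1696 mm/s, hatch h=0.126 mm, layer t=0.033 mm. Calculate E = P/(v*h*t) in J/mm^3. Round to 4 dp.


E = 115 / (1696*0.126*0.033) = 16.3075 J/mm^3


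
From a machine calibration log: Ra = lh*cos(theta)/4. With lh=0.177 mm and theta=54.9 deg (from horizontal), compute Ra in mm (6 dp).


Ra = 0.177 * cos(54.9) / 4 = 0.025444 mm


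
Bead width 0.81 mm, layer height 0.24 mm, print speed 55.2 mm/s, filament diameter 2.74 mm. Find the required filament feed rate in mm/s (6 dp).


Q = 0.81 * 0.24 * 55.2 = 10.73088 mm^3/s
A_fil = pi*(2.74/2)^2 = 5.89645525 mm^2
v_feed = 10.73088 / 5.89645525 = 1.819887 mm/s


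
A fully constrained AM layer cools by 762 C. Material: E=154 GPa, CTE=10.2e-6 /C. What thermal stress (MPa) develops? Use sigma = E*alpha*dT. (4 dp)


sigma = 154*1000 * 10.2e-6 * 762 = 1196.9496 MPa


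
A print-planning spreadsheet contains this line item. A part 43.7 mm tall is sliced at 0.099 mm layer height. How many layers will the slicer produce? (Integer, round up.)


Layers = ceil(43.7/0.099) = 442


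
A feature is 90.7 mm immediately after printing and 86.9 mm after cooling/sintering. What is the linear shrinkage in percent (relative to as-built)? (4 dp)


Shrinkage = ((90.7-86.9)/90.7)*100 = 4.1896 %


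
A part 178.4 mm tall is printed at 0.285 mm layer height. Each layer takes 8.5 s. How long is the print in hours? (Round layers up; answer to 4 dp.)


Layers = ceil(178.4/0.285) = 626
t = 626 * 8.5 / 3600 = 1.4781 hrs


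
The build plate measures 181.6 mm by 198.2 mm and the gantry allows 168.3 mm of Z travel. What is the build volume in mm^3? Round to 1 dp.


V = 181.6 * 198.2 * 168.3 = 6057642.1 mm^3


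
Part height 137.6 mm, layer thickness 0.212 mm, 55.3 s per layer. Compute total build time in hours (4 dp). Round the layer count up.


Layers = ceil(137.6/0.212) = 650
t = 650 * 55.3 / 3600 = 9.9847 hrs


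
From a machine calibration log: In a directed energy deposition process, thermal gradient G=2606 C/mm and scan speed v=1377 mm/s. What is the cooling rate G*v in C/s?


CR = 2606 * 1377 = 3588462 C/s


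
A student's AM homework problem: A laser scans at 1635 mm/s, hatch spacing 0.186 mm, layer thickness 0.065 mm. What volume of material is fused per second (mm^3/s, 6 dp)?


Rate = 1635 * 0.186 * 0.065 = 19.76715 mm^3/s


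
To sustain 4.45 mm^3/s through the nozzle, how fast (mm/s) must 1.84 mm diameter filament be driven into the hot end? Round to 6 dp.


A = pi*(1.84/2)^2 = 2.659044
v = 4.45 / 2.659044 = 1.673534 mm/s


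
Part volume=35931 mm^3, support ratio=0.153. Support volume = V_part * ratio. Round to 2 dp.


V_support = 35931 * 0.153 = 5497.44 mm^3


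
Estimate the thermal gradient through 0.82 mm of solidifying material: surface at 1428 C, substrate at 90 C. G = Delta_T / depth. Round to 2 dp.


G = (1428-90)/0.82 = 1631.71 C/mm


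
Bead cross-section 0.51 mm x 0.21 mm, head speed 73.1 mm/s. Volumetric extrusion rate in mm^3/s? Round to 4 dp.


Rate = 0.51 * 0.21 * 73.1 = 7.829 mm^3/s


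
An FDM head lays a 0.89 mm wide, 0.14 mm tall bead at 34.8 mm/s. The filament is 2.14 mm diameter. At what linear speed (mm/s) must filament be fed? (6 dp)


Q = 0.89 * 0.14 * 34.8 = 4.33608 mm^3/s
A_fil = pi*(2.14/2)^2 = 3.59680943 mm^2
v_feed = 4.33608 / 3.59680943 = 1.205535 mm/s


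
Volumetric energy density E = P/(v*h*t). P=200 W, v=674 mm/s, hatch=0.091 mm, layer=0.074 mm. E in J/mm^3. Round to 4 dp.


E = 200 / (674*0.091*0.074) = 44.0653 J/mm^3


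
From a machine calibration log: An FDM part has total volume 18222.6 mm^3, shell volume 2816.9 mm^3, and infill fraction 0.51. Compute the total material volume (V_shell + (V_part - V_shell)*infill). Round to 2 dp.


V_infill = (18222.6 - 2816.9) * 0.51 = 7856.91
V_total = 2816.9 + 7856.91 = 10673.81 mm^3


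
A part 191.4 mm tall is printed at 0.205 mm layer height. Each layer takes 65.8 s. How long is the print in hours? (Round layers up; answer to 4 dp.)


Layers = ceil(191.4/0.205) = 934
t = 934 * 65.8 / 3600 = 17.0714 hrs


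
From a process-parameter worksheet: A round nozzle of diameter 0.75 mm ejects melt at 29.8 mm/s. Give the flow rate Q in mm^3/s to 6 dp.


A = pi*(0.75/2)^2 = 0.44178647 mm^2
Q = 0.44178647 * 29.8 = 13.165237 mm^3/s


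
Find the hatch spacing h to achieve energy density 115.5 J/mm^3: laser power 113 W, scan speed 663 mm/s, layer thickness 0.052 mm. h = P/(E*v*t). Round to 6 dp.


h = 113 / (115.5*663*0.052) = 0.028378 mm


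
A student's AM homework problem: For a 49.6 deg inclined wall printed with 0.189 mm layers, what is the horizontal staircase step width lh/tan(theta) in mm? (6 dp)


step = 0.189 / tan(49.6) = 0.160852 mm


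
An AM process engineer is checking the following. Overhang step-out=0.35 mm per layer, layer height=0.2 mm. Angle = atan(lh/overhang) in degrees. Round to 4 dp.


angle = atan(0.2/0.35) = 29.7449 degrees


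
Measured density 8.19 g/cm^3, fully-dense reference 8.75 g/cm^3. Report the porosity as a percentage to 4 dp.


Porosity = (1-8.19/8.75)*100 = 6.4 %


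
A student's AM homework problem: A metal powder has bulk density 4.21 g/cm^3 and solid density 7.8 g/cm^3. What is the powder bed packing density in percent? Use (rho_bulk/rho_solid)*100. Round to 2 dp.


Packing = (4.21/7.8)*100 = 53.97 %


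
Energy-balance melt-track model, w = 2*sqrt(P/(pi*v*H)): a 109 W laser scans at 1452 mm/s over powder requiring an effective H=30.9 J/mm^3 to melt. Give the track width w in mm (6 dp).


w = 2*sqrt(109/(pi*1452*30.9)) = 0.055617 mm


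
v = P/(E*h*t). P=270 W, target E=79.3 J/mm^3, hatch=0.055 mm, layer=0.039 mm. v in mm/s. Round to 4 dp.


v = 270 / (79.3*0.055*0.039) = 1587.3156 mm/s


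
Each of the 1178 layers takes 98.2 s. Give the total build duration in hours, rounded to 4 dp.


t = 1178 * 98.2 / 3600 = 32.1332 hrs


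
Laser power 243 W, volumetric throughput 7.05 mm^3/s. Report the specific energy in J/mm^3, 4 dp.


SE = 243 / 7.05 = 34.4681 J/mm^3


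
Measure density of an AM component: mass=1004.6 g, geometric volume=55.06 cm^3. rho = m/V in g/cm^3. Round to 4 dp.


rho = 1004.6 / 55.06 = 18.2456 g/cm^3


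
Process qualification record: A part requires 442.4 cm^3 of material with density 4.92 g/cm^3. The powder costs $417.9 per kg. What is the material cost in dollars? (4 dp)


Mass = 442.4*4.92/1000 = 2.176608 kg
Cost = 2.176608 * 417.9 = 909.6045 $


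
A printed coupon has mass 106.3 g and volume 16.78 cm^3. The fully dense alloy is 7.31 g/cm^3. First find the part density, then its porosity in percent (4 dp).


rho_part = 106.3 / 16.78 = 6.33492253 g/cm^3
Porosity = (1 - 6.33492253/7.31)*100 = 13.339 %
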